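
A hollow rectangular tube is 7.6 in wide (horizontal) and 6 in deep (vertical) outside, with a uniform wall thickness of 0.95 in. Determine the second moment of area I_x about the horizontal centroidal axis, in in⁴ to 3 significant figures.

I_x ≈ 104 in⁴

Decompose the section into non-overlapping parts with the origin at the bottom-left of its bounding rectangle.
Outer rectangle: 7.6 × 6, A = 45.6 in², y = 3 in, Ī = 136.8 in⁴.
Inner void (subtracted): 5.7 × 4.1, A = 23.37 in², y = 3 in, Ī = 32.737 in⁴.
By symmetry the centroid is at mid-height, ȳ = 3 in.
All pieces are centred on the horizontal centroidal axis, so I = ΣĪ (holes subtracted) = 104.06 in⁴.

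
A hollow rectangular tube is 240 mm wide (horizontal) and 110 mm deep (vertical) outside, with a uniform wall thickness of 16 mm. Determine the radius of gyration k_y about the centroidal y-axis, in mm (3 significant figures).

k_y ≈ 81.9 mm

Break the section into simple shapes (no overlaps), measuring from the bottom-left corner of the bounding box.
Outer rectangle: 240 × 110, A = 26 400 mm², x = 120 mm, Ī = 126 720 000 mm⁴.
Inner void (subtracted): 208 × 78, A = 16 224 mm², x = 120 mm, Ī = 58 492 928 mm⁴.
By symmetry the centroid is at mid-width, x̄ = 120 mm.
All pieces are centred on the centroidal y-axis, so I = ΣĪ (holes subtracted) = 68 227 072 mm⁴.
Radius of gyration: k = √(I/A) = √(68 227 072 / 10 176) = 81.882 mm.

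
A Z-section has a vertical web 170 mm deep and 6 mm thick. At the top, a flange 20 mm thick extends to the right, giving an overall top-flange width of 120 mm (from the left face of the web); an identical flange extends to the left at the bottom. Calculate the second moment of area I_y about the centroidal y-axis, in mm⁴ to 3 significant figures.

I_y ≈ 2.14 × 10⁷ mm⁴

Decompose the section into non-overlapping parts with the origin at the bottom-left of its bounding rectangle.
Web: 6 × 170, A = 1 020 mm², x = 117 mm, Ī = 3 060 mm⁴.
Top flange (beyond web): 114 × 20, A = 2 280 mm², x = 177 mm, Ī = 2 469 240 mm⁴.
Bottom flange (beyond web): 114 × 20, A = 2 280 mm², x = 57 mm, Ī = 2 469 240 mm⁴.
Centroid: x̄ = ΣA·x / ΣA = 117 mm.
Transfer each piece to the centroidal y-axis using Ī + A·d² with d = x − 117:
  web: d = 0 mm → contributes +3 060 mm⁴
  top flange (beyond web): d = 60 mm → contributes +10 677 240 mm⁴
  bottom flange (beyond web): d = -60 mm → contributes +10 677 240 mm⁴
Total I = 21 357 540 mm⁴.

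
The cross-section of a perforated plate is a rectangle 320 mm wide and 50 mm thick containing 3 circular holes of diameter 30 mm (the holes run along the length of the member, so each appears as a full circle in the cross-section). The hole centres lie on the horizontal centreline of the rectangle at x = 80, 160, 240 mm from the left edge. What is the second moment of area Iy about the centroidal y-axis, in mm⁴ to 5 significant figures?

Break the section into simple shapes (no overlaps), measuring from the bottom-left corner of the bounding box.
Plate: 320 × 50, A = 16 000 mm², x = 160 mm, Ī = 136 533 333 mm⁴.
Hole 1 (subtracted): ⌀30, A = 706.8583 mm², x = 80 mm, Ī = 39760.78 mm⁴.
Hole 2 (subtracted): ⌀30, A = 706.8583 mm², x = 160 mm, Ī = 39760.78 mm⁴.
Hole 3 (subtracted): ⌀30, A = 706.8583 mm², x = 240 mm, Ī = 39760.78 mm⁴.
By symmetry the centroid is at mid-width, x̄ = 160 mm.
Transfer each piece to the centroidal y-axis using Ī + A·d² with d = x − 160:
  plate: d = 0 mm → contributes +136 533 333 mm⁴
  hole 1: d = -80 mm → contributes −4 563 654 mm⁴
  hole 2: d = 0 mm → contributes −39760.78 mm⁴
  hole 3: d = 80 mm → contributes −4 563 654 mm⁴
Total I = 127 366 264 mm⁴.

Iy ≈ 1.2737 × 10⁸ mm⁴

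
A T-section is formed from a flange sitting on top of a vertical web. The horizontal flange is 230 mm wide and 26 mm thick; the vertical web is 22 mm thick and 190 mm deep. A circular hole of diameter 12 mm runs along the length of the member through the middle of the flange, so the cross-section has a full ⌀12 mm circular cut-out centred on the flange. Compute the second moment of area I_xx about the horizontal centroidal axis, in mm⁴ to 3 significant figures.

I_xx ≈ 4.14 × 10⁷ mm⁴

Split into non-overlapping primitives; take the origin at the lower-left of the bounding box.
Flange: 230 × 26, A = 5 980 mm², y = 203 mm, Ī = 336 873 mm⁴.
Web: 22 × 190, A = 4 180 mm², y = 95 mm, Ī = 12 574 833 mm⁴.
Hole (subtracted): ⌀12, A = 113.1 mm², y = 203 mm, Ī = 1017.9 mm⁴.
Centroid: ȳ = ΣA·y / ΣA = 158.07 mm.
Transfer each piece to the horizontal centroidal axis using Ī + A·d² with d = y − 158.07:
  flange: d = 44.933 mm → contributes +12 410 476 mm⁴
  web: d = -63.067 mm → contributes +29 200 427 mm⁴
  hole: d = 44.933 mm → contributes −229 361 mm⁴
Total I = 41 381 542 mm⁴.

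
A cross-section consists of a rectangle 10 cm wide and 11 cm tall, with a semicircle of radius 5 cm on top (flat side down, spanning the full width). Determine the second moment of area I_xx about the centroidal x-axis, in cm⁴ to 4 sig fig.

I_xx ≈ 2859 cm⁴

Decompose the section into non-overlapping parts with the origin at the bottom-left of its bounding rectangle.
Rectangular body: 10 × 11, A = 110 cm², y = 5.5 cm, Ī = 1109.17 cm⁴.
Semicircular cap: semicircle r = 5, A = 39.2699 cm², y = 13.1221 cm, Ī = 68.5981 cm⁴.
Centroid: ȳ = ΣA·y / ΣA = 7.50521 cm.
Transfer each piece to the centroidal x-axis using Ī + A·d² with d = y − 7.50521:
  rectangular body: d = -2.00521 cm → contributes +1551.46 cm⁴
  semicircular cap: d = 5.61685 cm → contributes +1307.53 cm⁴
Total I = 2858.99 cm⁴.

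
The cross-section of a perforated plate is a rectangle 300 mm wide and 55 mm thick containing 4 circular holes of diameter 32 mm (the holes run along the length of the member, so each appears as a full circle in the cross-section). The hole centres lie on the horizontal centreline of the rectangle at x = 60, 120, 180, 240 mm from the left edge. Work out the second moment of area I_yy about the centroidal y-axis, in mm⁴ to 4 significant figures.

I_yy ≈ 1.091 × 10⁸ mm⁴

Break the section into simple shapes (no overlaps), measuring from the bottom-left corner of the bounding box.
Plate: 300 × 55, A = 16 500 mm², x = 150 mm, Ī = 123 750 000 mm⁴.
Hole 1 (subtracted): ⌀32, A = 804.248 mm², x = 60 mm, Ī = 51471.9 mm⁴.
Hole 2 (subtracted): ⌀32, A = 804.248 mm², x = 120 mm, Ī = 51471.9 mm⁴.
Hole 3 (subtracted): ⌀32, A = 804.248 mm², x = 180 mm, Ī = 51471.9 mm⁴.
Hole 4 (subtracted): ⌀32, A = 804.248 mm², x = 240 mm, Ī = 51471.9 mm⁴.
By symmetry the centroid is at mid-width, x̄ = 150 mm.
Transfer each piece to the centroidal y-axis using Ī + A·d² with d = x − 150:
  plate: d = 0 mm → contributes +123 750 000 mm⁴
  hole 1: d = -90 mm → contributes −6 565 878 mm⁴
  hole 2: d = -30 mm → contributes −775 295 mm⁴
  hole 3: d = 30 mm → contributes −775 295 mm⁴
  hole 4: d = 90 mm → contributes −6 565 878 mm⁴
Total I = 109 067 654 mm⁴.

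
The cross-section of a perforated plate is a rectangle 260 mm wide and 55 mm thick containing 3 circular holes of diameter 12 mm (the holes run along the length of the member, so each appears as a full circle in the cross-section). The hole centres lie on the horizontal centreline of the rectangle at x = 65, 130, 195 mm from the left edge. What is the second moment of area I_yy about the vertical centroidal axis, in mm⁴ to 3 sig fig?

I_yy ≈ 7.96 × 10⁷ mm⁴

Treat the section as a set of non-overlapping primitives; coordinates are from the bounding-box lower-left.
Plate: 260 × 55, A = 14 300 mm², x = 130 mm, Ī = 80 556 667 mm⁴.
Hole 1 (subtracted): ⌀12, A = 113.1 mm², x = 65 mm, Ī = 1017.9 mm⁴.
Hole 2 (subtracted): ⌀12, A = 113.1 mm², x = 130 mm, Ī = 1017.9 mm⁴.
Hole 3 (subtracted): ⌀12, A = 113.1 mm², x = 195 mm, Ī = 1017.9 mm⁴.
By symmetry the centroid is at mid-width, x̄ = 130 mm.
Transfer each piece to the vertical centroidal axis using Ī + A·d² with d = x − 130:
  plate: d = 0 mm → contributes +80 556 667 mm⁴
  hole 1: d = -65 mm → contributes −478 854 mm⁴
  hole 2: d = 0 mm → contributes −1017.9 mm⁴
  hole 3: d = 65 mm → contributes −478 854 mm⁴
Total I = 79 597 941 mm⁴.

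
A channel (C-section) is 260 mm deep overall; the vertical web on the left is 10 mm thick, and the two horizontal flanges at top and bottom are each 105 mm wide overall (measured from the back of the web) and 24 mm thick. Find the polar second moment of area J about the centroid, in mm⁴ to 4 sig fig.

J ≈ 8.637 × 10⁷ mm⁴

Decompose the section into non-overlapping parts with the origin at the bottom-left of its bounding rectangle.
Web: 10 × 260, A = 2 600 mm², y = 130 mm, Ī = 14 646 667 mm⁴.
Top flange (beyond web): 95 × 24, A = 2 280 mm², y = 248 mm, Ī = 109 440 mm⁴.
Bottom flange (beyond web): 95 × 24, A = 2 280 mm², y = 12 mm, Ī = 109 440 mm⁴.
By symmetry the centroid is at mid-height, ȳ = 130 mm.
Transfer each piece to the centroidal x-axis using Ī + A·d² with d = y − 130:
  web: d = 0 mm → contributes +14 646 667 mm⁴
  top flange (beyond web): d = 118 mm → contributes +31 856 160 mm⁴
  bottom flange (beyond web): d = -118 mm → contributes +31 856 160 mm⁴
Total I = 78 358 987 mm⁴.
For the y-axis: x̄ = 38.4358 mm.
Repeating about the centroidal y-axis gives I_y = 8 015 147 mm⁴.
Polar second moment: J = I_x + I_y = 86 374 134 mm⁴.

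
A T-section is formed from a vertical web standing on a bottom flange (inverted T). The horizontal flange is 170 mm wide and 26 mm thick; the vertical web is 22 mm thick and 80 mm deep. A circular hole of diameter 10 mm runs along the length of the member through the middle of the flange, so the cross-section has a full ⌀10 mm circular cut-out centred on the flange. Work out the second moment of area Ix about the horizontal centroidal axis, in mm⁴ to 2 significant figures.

Ix ≈ 4.7 × 10⁶ mm⁴

Break the section into simple shapes (no overlaps), measuring from the bottom-left corner of the bounding box.
Flange: 170 × 26, A = 4 420 mm², y = 13 mm, Ī = 248 993 mm⁴.
Web: 22 × 80, A = 1 760 mm², y = 66 mm, Ī = 938 667 mm⁴.
Hole (subtracted): ⌀10, A = 78.54 mm², y = 13 mm, Ī = 490.9 mm⁴.
Centroid: ȳ = ΣA·y / ΣA = 28.29 mm.
Transfer each piece to the horizontal centroidal axis using Ī + A·d² with d = y − 28.29:
  flange: d = -15.29 mm → contributes +1 282 068 mm⁴
  web: d = 37.71 mm → contributes +3 441 711 mm⁴
  hole: d = -15.29 mm → contributes −18 848 mm⁴
Total I = 4 704 931 mm⁴.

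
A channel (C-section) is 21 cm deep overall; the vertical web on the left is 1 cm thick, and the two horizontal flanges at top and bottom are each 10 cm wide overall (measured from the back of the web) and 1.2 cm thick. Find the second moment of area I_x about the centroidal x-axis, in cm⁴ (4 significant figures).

I_x ≈ 2891 cm⁴

Decompose the section into non-overlapping parts with the origin at the bottom-left of its bounding rectangle.
Web: 1 × 21, A = 21 cm², y = 10.5 cm, Ī = 771.75 cm⁴.
Top flange (beyond web): 9 × 1.2, A = 10.8 cm², y = 20.4 cm, Ī = 1.296 cm⁴.
Bottom flange (beyond web): 9 × 1.2, A = 10.8 cm², y = 0.6 cm, Ī = 1.296 cm⁴.
By symmetry the centroid is at mid-height, ȳ = 10.5 cm.
Transfer each piece to the centroidal x-axis using Ī + A·d² with d = y − 10.5:
  web: d = 0 cm → contributes +771.75 cm⁴
  top flange (beyond web): d = 9.9 cm → contributes +1059.8 cm⁴
  bottom flange (beyond web): d = -9.9 cm → contributes +1059.8 cm⁴
Total I = 2891.36 cm⁴.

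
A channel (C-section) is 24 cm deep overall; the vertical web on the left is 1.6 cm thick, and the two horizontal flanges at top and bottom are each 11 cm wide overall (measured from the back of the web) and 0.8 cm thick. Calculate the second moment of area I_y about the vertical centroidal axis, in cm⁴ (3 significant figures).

Decompose the section into non-overlapping parts with the origin at the bottom-left of its bounding rectangle.
Web: 1.6 × 24, A = 38.4 cm², x = 0.8 cm, Ī = 8.192 cm⁴.
Top flange (beyond web): 9.4 × 0.8, A = 7.52 cm², x = 6.3 cm, Ī = 55.372 cm⁴.
Bottom flange (beyond web): 9.4 × 0.8, A = 7.52 cm², x = 6.3 cm, Ī = 55.372 cm⁴.
Centroid: x̄ = ΣA·x / ΣA = 2.3479 cm.
Transfer each piece to the vertical centroidal axis using Ī + A·d² with d = x − 2.3479:
  web: d = -1.5479 cm → contributes +100.2 cm⁴
  top flange (beyond web): d = 3.9521 cm → contributes +172.83 cm⁴
  bottom flange (beyond web): d = 3.9521 cm → contributes +172.83 cm⁴
Total I = 445.85 cm⁴.

I_y ≈ 446 cm⁴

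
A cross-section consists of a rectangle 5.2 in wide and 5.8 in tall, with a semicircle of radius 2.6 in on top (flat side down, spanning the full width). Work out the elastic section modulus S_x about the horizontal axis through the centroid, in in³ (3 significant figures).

S_x ≈ 48.3 in³

Break the section into simple shapes (no overlaps), measuring from the bottom-left corner of the bounding box.
Rectangular body: 5.2 × 5.8, A = 30.16 in², y = 2.9 in, Ī = 84.549 in⁴.
Semicircular cap: semicircle r = 2.6, A = 10.619 in², y = 6.9035 in, Ī = 5.0156 in⁴.
Centroid: ȳ = ΣA·y / ΣA = 3.9425 in.
Transfer each piece to the horizontal axis through the centroid using Ī + A·d² with d = y − 3.9425:
  rectangular body: d = -1.0425 in → contributes +117.33 in⁴
  semicircular cap: d = 2.961 in → contributes +98.113 in⁴
Total I = 215.44 in⁴.
Extreme fibre distance c = 4.4575 in; S = I/c = 48.332 in³.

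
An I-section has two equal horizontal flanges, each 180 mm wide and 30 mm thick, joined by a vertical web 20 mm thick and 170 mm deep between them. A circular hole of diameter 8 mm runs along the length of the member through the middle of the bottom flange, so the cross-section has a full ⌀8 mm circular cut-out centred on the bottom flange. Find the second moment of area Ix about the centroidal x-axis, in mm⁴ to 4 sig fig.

Ix ≈ 1.165 × 10⁸ mm⁴

Break the section into simple shapes (no overlaps), measuring from the bottom-left corner of the bounding box.
Bottom flange: 180 × 30, A = 5 400 mm², y = 15 mm, Ī = 405 000 mm⁴.
Web: 20 × 170, A = 3 400 mm², y = 115 mm, Ī = 8 188 333 mm⁴.
Top flange: 180 × 30, A = 5 400 mm², y = 215 mm, Ī = 405 000 mm⁴.
Hole (subtracted): ⌀8, A = 50.2655 mm², y = 15 mm, Ī = 201.062 mm⁴.
Centroid: ȳ = ΣA·y / ΣA = 115.355 mm.
Transfer each piece to the centroidal x-axis using Ī + A·d² with d = y − 115.355:
  bottom flange: d = -100.355 mm → contributes +54 789 340 mm⁴
  web: d = -0.35524 mm → contributes +8 188 762 mm⁴
  top flange: d = 99.6448 mm → contributes +54 022 023 mm⁴
  hole: d = -100.355 mm → contributes −506 433 mm⁴
Total I = 116 493 692 mm⁴.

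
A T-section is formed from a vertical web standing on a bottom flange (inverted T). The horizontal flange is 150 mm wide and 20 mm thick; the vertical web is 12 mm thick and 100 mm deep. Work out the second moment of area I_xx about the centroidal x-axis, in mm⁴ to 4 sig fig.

I_xx ≈ 4.186 × 10⁶ mm⁴

Split into non-overlapping primitives; take the origin at the lower-left of the bounding box.
Flange: 150 × 20, A = 3 000 mm², y = 10 mm, Ī = 100 000 mm⁴.
Web: 12 × 100, A = 1 200 mm², y = 70 mm, Ī = 1 000 000 mm⁴.
Centroid: ȳ = ΣA·y / ΣA = 27.1429 mm.
Transfer each piece to the centroidal x-axis using Ī + A·d² with d = y − 27.1429:
  flange: d = -17.1429 mm → contributes +981 633 mm⁴
  web: d = 42.8571 mm → contributes +3 204 082 mm⁴
Total I = 4 185 714 mm⁴.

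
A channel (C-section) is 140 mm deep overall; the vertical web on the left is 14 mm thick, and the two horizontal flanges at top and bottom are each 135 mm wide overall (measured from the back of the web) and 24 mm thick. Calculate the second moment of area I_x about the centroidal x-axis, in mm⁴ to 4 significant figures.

Treat the section as a set of non-overlapping primitives; coordinates are from the bounding-box lower-left.
Web: 14 × 140, A = 1 960 mm², y = 70 mm, Ī = 3 201 333 mm⁴.
Top flange (beyond web): 121 × 24, A = 2 904 mm², y = 128 mm, Ī = 139 392 mm⁴.
Bottom flange (beyond web): 121 × 24, A = 2 904 mm², y = 12 mm, Ī = 139 392 mm⁴.
By symmetry the centroid is at mid-height, ȳ = 70 mm.
Transfer each piece to the centroidal x-axis using Ī + A·d² with d = y − 70:
  web: d = 0 mm → contributes +3 201 333 mm⁴
  top flange (beyond web): d = 58 mm → contributes +9 908 448 mm⁴
  bottom flange (beyond web): d = -58 mm → contributes +9 908 448 mm⁴
Total I = 23 018 229 mm⁴.

I_x ≈ 2.302 × 10⁷ mm⁴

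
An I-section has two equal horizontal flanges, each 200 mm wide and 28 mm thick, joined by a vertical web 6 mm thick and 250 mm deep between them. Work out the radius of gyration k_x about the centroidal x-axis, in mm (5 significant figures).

k_x ≈ 133.09 mm

Decompose the section into non-overlapping parts with the origin at the bottom-left of its bounding rectangle.
Bottom flange: 200 × 28, A = 5 600 mm², y = 14 mm, Ī = 365866.7 mm⁴.
Web: 6 × 250, A = 1 500 mm², y = 153 mm, Ī = 7 812 500 mm⁴.
Top flange: 200 × 28, A = 5 600 mm², y = 292 mm, Ī = 365866.7 mm⁴.
By symmetry the centroid is at mid-height, ȳ = 153 mm.
Transfer each piece to the centroidal x-axis using Ī + A·d² with d = y − 153:
  bottom flange: d = -139 mm → contributes +108 563 467 mm⁴
  web: d = 0 mm → contributes +7 812 500 mm⁴
  top flange: d = 139 mm → contributes +108 563 467 mm⁴
Total I = 224 939 433 mm⁴.
Radius of gyration: k = √(I/A) = √(224 939 433 / 12 700) = 133.0856 mm.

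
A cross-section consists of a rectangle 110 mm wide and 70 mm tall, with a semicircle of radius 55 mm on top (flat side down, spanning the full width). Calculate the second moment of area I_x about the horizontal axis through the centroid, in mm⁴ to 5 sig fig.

I_x ≈ 1.4150 × 10⁷ mm⁴

Decompose the section into non-overlapping parts with the origin at the bottom-left of its bounding rectangle.
Rectangular body: 110 × 70, A = 7 700 mm², y = 35 mm, Ī = 3 144 167 mm⁴.
Semicircular cap: semicircle r = 55, A = 4751.659 mm², y = 93.34272 mm, Ī = 1 004 345 mm⁴.
Centroid: ȳ = ΣA·y / ΣA = 57.26408 mm.
Transfer each piece to the horizontal axis through the centroid using Ī + A·d² with d = y − 57.26408:
  rectangular body: d = -22.26408 mm → contributes +6 960 974 mm⁴
  semicircular cap: d = 36.07865 mm → contributes +7 189 430 mm⁴
Total I = 14 150 404 mm⁴.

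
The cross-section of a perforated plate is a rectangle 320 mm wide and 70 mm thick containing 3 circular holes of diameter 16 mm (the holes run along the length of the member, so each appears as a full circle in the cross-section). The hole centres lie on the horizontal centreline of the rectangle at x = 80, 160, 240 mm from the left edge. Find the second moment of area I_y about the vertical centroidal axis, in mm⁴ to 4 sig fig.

Split into non-overlapping primitives; take the origin at the lower-left of the bounding box.
Plate: 320 × 70, A = 22 400 mm², x = 160 mm, Ī = 191 146 667 mm⁴.
Hole 1 (subtracted): ⌀16, A = 201.062 mm², x = 80 mm, Ī = 3216.99 mm⁴.
Hole 2 (subtracted): ⌀16, A = 201.062 mm², x = 160 mm, Ī = 3216.99 mm⁴.
Hole 3 (subtracted): ⌀16, A = 201.062 mm², x = 240 mm, Ī = 3216.99 mm⁴.
By symmetry the centroid is at mid-width, x̄ = 160 mm.
Transfer each piece to the vertical centroidal axis using Ī + A·d² with d = x − 160:
  plate: d = 0 mm → contributes +191 146 667 mm⁴
  hole 1: d = -80 mm → contributes −1 290 013 mm⁴
  hole 2: d = 0 mm → contributes −3216.99 mm⁴
  hole 3: d = 80 mm → contributes −1 290 013 mm⁴
Total I = 188 563 423 mm⁴.

I_y ≈ 1.886 × 10⁸ mm⁴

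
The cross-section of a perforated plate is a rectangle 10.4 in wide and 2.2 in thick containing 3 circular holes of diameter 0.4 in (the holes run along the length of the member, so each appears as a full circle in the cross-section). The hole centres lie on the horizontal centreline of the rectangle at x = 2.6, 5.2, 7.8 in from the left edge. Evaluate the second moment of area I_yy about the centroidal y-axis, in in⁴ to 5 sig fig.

I_yy ≈ 204.52 in⁴

Treat the section as a set of non-overlapping primitives; coordinates are from the bounding-box lower-left.
Plate: 10.4 × 2.2, A = 22.88 in², x = 5.2 in, Ī = 206.2251 in⁴.
Hole 1 (subtracted): ⌀0.4, A = 0.1256637 in², x = 2.6 in, Ī = 0.001256637 in⁴.
Hole 2 (subtracted): ⌀0.4, A = 0.1256637 in², x = 5.2 in, Ī = 0.001256637 in⁴.
Hole 3 (subtracted): ⌀0.4, A = 0.1256637 in², x = 7.8 in, Ī = 0.001256637 in⁴.
By symmetry the centroid is at mid-width, x̄ = 5.2 in.
Transfer each piece to the centroidal y-axis using Ī + A·d² with d = x − 5.2:
  plate: d = 0 in → contributes +206.2251 in⁴
  hole 1: d = -2.6 in → contributes −0.8507433 in⁴
  hole 2: d = 0 in → contributes −0.001256637 in⁴
  hole 3: d = 2.6 in → contributes −0.8507433 in⁴
Total I = 204.5223 in⁴.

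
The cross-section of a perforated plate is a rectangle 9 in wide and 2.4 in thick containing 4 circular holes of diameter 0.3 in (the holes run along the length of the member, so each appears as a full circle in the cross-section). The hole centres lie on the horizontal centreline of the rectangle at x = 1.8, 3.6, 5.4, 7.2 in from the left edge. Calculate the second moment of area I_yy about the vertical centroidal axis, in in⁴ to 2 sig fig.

I_yy ≈ 140 in⁴

Treat the section as a set of non-overlapping primitives; coordinates are from the bounding-box lower-left.
Plate: 9 × 2.4, A = 21.6 in², x = 4.5 in, Ī = 145.8 in⁴.
Hole 1 (subtracted): ⌀0.3, A = 0.07069 in², x = 1.8 in, Ī = 0.0003976 in⁴.
Hole 2 (subtracted): ⌀0.3, A = 0.07069 in², x = 3.6 in, Ī = 0.0003976 in⁴.
Hole 3 (subtracted): ⌀0.3, A = 0.07069 in², x = 5.4 in, Ī = 0.0003976 in⁴.
Hole 4 (subtracted): ⌀0.3, A = 0.07069 in², x = 7.2 in, Ī = 0.0003976 in⁴.
By symmetry the centroid is at mid-width, x̄ = 4.5 in.
Transfer each piece to the vertical centroidal axis using Ī + A·d² with d = x − 4.5:
  plate: d = 0 in → contributes +145.8 in⁴
  hole 1: d = -2.7 in → contributes −0.5157 in⁴
  hole 2: d = -0.9 in → contributes −0.05765 in⁴
  hole 3: d = 0.9 in → contributes −0.05765 in⁴
  hole 4: d = 2.7 in → contributes −0.5157 in⁴
Total I = 144.7 in⁴.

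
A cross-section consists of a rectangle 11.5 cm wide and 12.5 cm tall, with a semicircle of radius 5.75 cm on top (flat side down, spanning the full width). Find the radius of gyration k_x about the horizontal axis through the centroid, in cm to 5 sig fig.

k_x ≈ 4.9902 cm

Break the section into simple shapes (no overlaps), measuring from the bottom-left corner of the bounding box.
Rectangular body: 11.5 × 12.5, A = 143.75 cm², y = 6.25 cm, Ī = 1871.745 cm⁴.
Semicircular cap: semicircle r = 5.75, A = 51.93445 cm², y = 14.94038 cm, Ī = 119.9785 cm⁴.
Centroid: ȳ = ΣA·y / ΣA = 8.556417 cm.
Transfer each piece to the horizontal axis through the centroid using Ī + A·d² with d = y − 8.556417:
  rectangular body: d = -2.306417 cm → contributes +2636.431 cm⁴
  semicircular cap: d = 6.383959 cm → contributes +2236.564 cm⁴
Total I = 4872.995 cm⁴.
Radius of gyration: k = √(I/A) = √(4872.995 / 195.6845) = 4.990221 cm.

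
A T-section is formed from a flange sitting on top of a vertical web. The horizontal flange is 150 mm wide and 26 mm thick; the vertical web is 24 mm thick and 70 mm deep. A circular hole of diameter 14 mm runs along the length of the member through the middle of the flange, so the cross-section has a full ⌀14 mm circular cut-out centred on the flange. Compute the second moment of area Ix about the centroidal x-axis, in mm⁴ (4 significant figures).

Treat the section as a set of non-overlapping primitives; coordinates are from the bounding-box lower-left.
Flange: 150 × 26, A = 3 900 mm², y = 83 mm, Ī = 219 700 mm⁴.
Web: 24 × 70, A = 1 680 mm², y = 35 mm, Ī = 686 000 mm⁴.
Hole (subtracted): ⌀14, A = 153.938 mm², y = 83 mm, Ī = 1885.74 mm⁴.
Centroid: ȳ = ΣA·y / ΣA = 68.1384 mm.
Transfer each piece to the centroidal x-axis using Ī + A·d² with d = y − 68.1384:
  flange: d = 14.8616 mm → contributes +1 081 083 mm⁴
  web: d = -33.1384 mm → contributes +2 530 897 mm⁴
  hole: d = 14.8616 mm → contributes −35885.6 mm⁴
Total I = 3 576 094 mm⁴.

Ix ≈ 3.576 × 10⁶ mm⁴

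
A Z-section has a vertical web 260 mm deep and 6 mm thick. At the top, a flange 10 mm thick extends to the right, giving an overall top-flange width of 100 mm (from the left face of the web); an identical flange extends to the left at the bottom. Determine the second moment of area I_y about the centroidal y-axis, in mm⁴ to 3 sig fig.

I_y ≈ 6.09 × 10⁶ mm⁴

Break the section into simple shapes (no overlaps), measuring from the bottom-left corner of the bounding box.
Web: 6 × 260, A = 1 560 mm², x = 97 mm, Ī = 4 680 mm⁴.
Top flange (beyond web): 94 × 10, A = 940 mm², x = 147 mm, Ī = 692 153 mm⁴.
Bottom flange (beyond web): 94 × 10, A = 940 mm², x = 47 mm, Ī = 692 153 mm⁴.
Centroid: x̄ = ΣA·x / ΣA = 97 mm.
Transfer each piece to the centroidal y-axis using Ī + A·d² with d = x − 97:
  web: d = 0 mm → contributes +4 680 mm⁴
  top flange (beyond web): d = 50 mm → contributes +3 042 153 mm⁴
  bottom flange (beyond web): d = -50 mm → contributes +3 042 153 mm⁴
Total I = 6 088 987 mm⁴.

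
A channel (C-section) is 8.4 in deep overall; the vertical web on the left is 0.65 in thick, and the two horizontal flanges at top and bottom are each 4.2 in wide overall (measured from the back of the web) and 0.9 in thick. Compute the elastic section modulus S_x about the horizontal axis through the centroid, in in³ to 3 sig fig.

Decompose the section into non-overlapping parts with the origin at the bottom-left of its bounding rectangle.
Web: 0.65 × 8.4, A = 5.46 in², y = 4.2 in, Ī = 32.105 in⁴.
Top flange (beyond web): 3.55 × 0.9, A = 3.195 in², y = 7.95 in, Ī = 0.21566 in⁴.
Bottom flange (beyond web): 3.55 × 0.9, A = 3.195 in², y = 0.45 in, Ī = 0.21566 in⁴.
By symmetry the centroid is at mid-height, ȳ = 4.2 in.
Transfer each piece to the horizontal axis through the centroid using Ī + A·d² with d = y − 4.2:
  web: d = 0 in → contributes +32.105 in⁴
  top flange (beyond web): d = 3.75 in → contributes +45.145 in⁴
  bottom flange (beyond web): d = -3.75 in → contributes +45.145 in⁴
Total I = 122.4 in⁴.
Extreme fibre distance c = 4.2 in; S = I/c = 29.142 in³.

S_x ≈ 29.1 in³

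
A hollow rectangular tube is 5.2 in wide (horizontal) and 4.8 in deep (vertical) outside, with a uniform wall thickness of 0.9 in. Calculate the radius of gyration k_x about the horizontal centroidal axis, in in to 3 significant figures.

k_x ≈ 1.65 in

Break the section into simple shapes (no overlaps), measuring from the bottom-left corner of the bounding box.
Outer rectangle: 5.2 × 4.8, A = 24.96 in², y = 2.4 in, Ī = 47.923 in⁴.
Inner void (subtracted): 3.4 × 3, A = 10.2 in², y = 2.4 in, Ī = 7.65 in⁴.
By symmetry the centroid is at mid-height, ȳ = 2.4 in.
All pieces are centred on the horizontal centroidal axis, so I = ΣĪ (holes subtracted) = 40.273 in⁴.
Radius of gyration: k = √(I/A) = √(40.273 / 14.76) = 1.6518 in.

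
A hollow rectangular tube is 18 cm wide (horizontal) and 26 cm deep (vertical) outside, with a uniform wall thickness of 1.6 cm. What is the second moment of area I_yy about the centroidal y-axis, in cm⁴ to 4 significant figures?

I_yy ≈ 6477 cm⁴

Split into non-overlapping primitives; take the origin at the lower-left of the bounding box.
Outer rectangle: 18 × 26, A = 468 cm², x = 9 cm, Ī = 12 636 cm⁴.
Inner void (subtracted): 14.8 × 22.8, A = 337.44 cm², x = 9 cm, Ī = 6159.4 cm⁴.
By symmetry the centroid is at mid-width, x̄ = 9 cm.
All pieces are centred on the centroidal y-axis, so I = ΣĪ (holes subtracted) = 6476.6 cm⁴.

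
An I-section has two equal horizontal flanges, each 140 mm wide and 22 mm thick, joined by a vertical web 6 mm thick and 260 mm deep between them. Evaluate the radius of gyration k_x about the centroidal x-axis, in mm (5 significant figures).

k_x ≈ 130.51 mm

Treat the section as a set of non-overlapping primitives; coordinates are from the bounding-box lower-left.
Bottom flange: 140 × 22, A = 3 080 mm², y = 11 mm, Ī = 124226.7 mm⁴.
Web: 6 × 260, A = 1 560 mm², y = 152 mm, Ī = 8 788 000 mm⁴.
Top flange: 140 × 22, A = 3 080 mm², y = 293 mm, Ī = 124226.7 mm⁴.
By symmetry the centroid is at mid-height, ȳ = 152 mm.
Transfer each piece to the centroidal x-axis using Ī + A·d² with d = y − 152:
  bottom flange: d = -141 mm → contributes +61 357 707 mm⁴
  web: d = 0 mm → contributes +8 788 000 mm⁴
  top flange: d = 141 mm → contributes +61 357 707 mm⁴
Total I = 131 503 413 mm⁴.
Radius of gyration: k = √(I/A) = √(131 503 413 / 7 720) = 130.5148 mm.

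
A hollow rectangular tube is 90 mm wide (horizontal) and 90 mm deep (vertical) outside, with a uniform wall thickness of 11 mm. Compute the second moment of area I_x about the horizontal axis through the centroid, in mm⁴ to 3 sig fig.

Break the section into simple shapes (no overlaps), measuring from the bottom-left corner of the bounding box.
Outer rectangle: 90 × 90, A = 8 100 mm², y = 45 mm, Ī = 5 467 500 mm⁴.
Inner void (subtracted): 68 × 68, A = 4 624 mm², y = 45 mm, Ī = 1 781 781 mm⁴.
By symmetry the centroid is at mid-height, ȳ = 45 mm.
All pieces are centred on the horizontal axis through the centroid, so I = ΣĪ (holes subtracted) = 3 685 719 mm⁴.

I_x ≈ 3.69 × 10⁶ mm⁴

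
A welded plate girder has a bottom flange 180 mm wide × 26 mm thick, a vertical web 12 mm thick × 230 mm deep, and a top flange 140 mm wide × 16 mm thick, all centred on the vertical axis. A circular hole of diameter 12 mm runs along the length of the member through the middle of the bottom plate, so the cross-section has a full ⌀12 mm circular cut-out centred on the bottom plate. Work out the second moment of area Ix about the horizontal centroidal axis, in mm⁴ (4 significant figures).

Ix ≈ 1.112 × 10⁸ mm⁴

Split into non-overlapping primitives; take the origin at the lower-left of the bounding box.
Bottom plate: 180 × 26, A = 4 680 mm², y = 13 mm, Ī = 263 640 mm⁴.
Web plate: 12 × 230, A = 2 760 mm², y = 141 mm, Ī = 12 167 000 mm⁴.
Top plate: 140 × 16, A = 2 240 mm², y = 264 mm, Ī = 47786.7 mm⁴.
Hole (subtracted): ⌀12, A = 113.097 mm², y = 13 mm, Ī = 1017.88 mm⁴.
Centroid: ȳ = ΣA·y / ΣA = 108.697 mm.
Transfer each piece to the horizontal centroidal axis using Ī + A·d² with d = y − 108.697:
  bottom plate: d = -95.6966 mm → contributes +43 122 322 mm⁴
  web plate: d = 32.3034 mm → contributes +15 047 088 mm⁴
  top plate: d = 155.303 mm → contributes +54 074 678 mm⁴
  hole: d = -95.6966 mm → contributes −1 036 745 mm⁴
Total I = 111 207 343 mm⁴.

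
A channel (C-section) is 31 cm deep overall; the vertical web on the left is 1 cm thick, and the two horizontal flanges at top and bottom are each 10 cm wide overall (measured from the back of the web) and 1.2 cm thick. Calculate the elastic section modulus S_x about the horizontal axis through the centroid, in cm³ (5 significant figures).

Break the section into simple shapes (no overlaps), measuring from the bottom-left corner of the bounding box.
Web: 1 × 31, A = 31 cm², y = 15.5 cm, Ī = 2482.583 cm⁴.
Top flange (beyond web): 9 × 1.2, A = 10.8 cm², y = 30.4 cm, Ī = 1.296 cm⁴.
Bottom flange (beyond web): 9 × 1.2, A = 10.8 cm², y = 0.6 cm, Ī = 1.296 cm⁴.
By symmetry the centroid is at mid-height, ȳ = 15.5 cm.
Transfer each piece to the horizontal axis through the centroid using Ī + A·d² with d = y − 15.5:
  web: d = 0 cm → contributes +2482.583 cm⁴
  top flange (beyond web): d = 14.9 cm → contributes +2399.004 cm⁴
  bottom flange (beyond web): d = -14.9 cm → contributes +2399.004 cm⁴
Total I = 7280.591 cm⁴.
Extreme fibre distance c = 15.5 cm; S = I/c = 469.7156 cm³.

S_x ≈ 469.72 cm³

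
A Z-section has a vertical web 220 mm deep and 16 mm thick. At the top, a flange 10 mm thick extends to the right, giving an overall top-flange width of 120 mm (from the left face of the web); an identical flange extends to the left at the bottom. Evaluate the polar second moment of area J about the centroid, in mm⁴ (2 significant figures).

Decompose the section into non-overlapping parts with the origin at the bottom-left of its bounding rectangle.
Web: 16 × 220, A = 3 520 mm², y = 110 mm, Ī = 14 197 333 mm⁴.
Top flange (beyond web): 104 × 10, A = 1 040 mm², y = 215 mm, Ī = 8 667 mm⁴.
Bottom flange (beyond web): 104 × 10, A = 1 040 mm², y = 5 mm, Ī = 8 667 mm⁴.
Centroid: ȳ = ΣA·y / ΣA = 110 mm.
Transfer each piece to the centroidal x-axis using Ī + A·d² with d = y − 110:
  web: d = 0 mm → contributes +14 197 333 mm⁴
  top flange (beyond web): d = 105 mm → contributes +11 474 667 mm⁴
  bottom flange (beyond web): d = -105 mm → contributes +11 474 667 mm⁴
Total I = 37 146 667 mm⁴.
For the y-axis: x̄ = 112 mm.
Repeating about the centroidal y-axis gives I_y = 9 437 867 mm⁴.
Polar second moment: J = I_x + I_y = 46 584 533 mm⁴.

J ≈ 4.7 × 10⁷ mm⁴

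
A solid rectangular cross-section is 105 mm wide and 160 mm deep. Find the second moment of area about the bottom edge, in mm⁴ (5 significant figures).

The section: 105 × 160, A = 16 800 mm², y = 80 mm, Ī = 35 840 000 mm⁴.
Transfer it to the base of the section using Ī + A·d² with d = y − 0:
  the section: d = 80 mm → contributes +143 360 000 mm⁴
Total I = 143 360 000 mm⁴.

I_base ≈ 1.4336 × 10⁸ mm⁴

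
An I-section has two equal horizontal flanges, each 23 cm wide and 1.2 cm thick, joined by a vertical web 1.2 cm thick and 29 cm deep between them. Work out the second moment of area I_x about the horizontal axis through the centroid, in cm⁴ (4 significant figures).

Decompose the section into non-overlapping parts with the origin at the bottom-left of its bounding rectangle.
Bottom flange: 23 × 1.2, A = 27.6 cm², y = 0.6 cm, Ī = 3.312 cm⁴.
Web: 1.2 × 29, A = 34.8 cm², y = 15.7 cm, Ī = 2438.9 cm⁴.
Top flange: 23 × 1.2, A = 27.6 cm², y = 30.8 cm, Ī = 3.312 cm⁴.
By symmetry the centroid is at mid-height, ȳ = 15.7 cm.
Transfer each piece to the horizontal axis through the centroid using Ī + A·d² with d = y − 15.7:
  bottom flange: d = -15.1 cm → contributes +6296.39 cm⁴
  web: d = 0 cm → contributes +2438.9 cm⁴
  top flange: d = 15.1 cm → contributes +6296.39 cm⁴
Total I = 15031.7 cm⁴.

I_x ≈ 1.503 × 10⁴ cm⁴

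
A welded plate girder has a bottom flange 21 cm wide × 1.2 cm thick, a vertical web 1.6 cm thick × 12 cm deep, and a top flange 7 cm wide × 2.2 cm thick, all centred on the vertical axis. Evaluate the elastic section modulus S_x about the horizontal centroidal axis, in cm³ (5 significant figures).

S_x ≈ 225.00 cm³

Treat the section as a set of non-overlapping primitives; coordinates are from the bounding-box lower-left.
Bottom plate: 21 × 1.2, A = 25.2 cm², y = 0.6 cm, Ī = 3.024 cm⁴.
Web plate: 1.6 × 12, A = 19.2 cm², y = 7.2 cm, Ī = 230.4 cm⁴.
Top plate: 7 × 2.2, A = 15.4 cm², y = 14.3 cm, Ī = 6.211333 cm⁴.
Centroid: ȳ = ΣA·y / ΣA = 6.247157 cm.
Transfer each piece to the horizontal centroidal axis using Ī + A·d² with d = y − 6.247157:
  bottom plate: d = -5.647157 cm → contributes +806.6617 cm⁴
  web plate: d = 0.9528428 cm → contributes +247.8319 cm⁴
  top plate: d = 8.052843 cm → contributes +1004.875 cm⁴
Total I = 2059.368 cm⁴.
Extreme fibre distance c = 9.152843 cm; S = I/c = 224.9977 cm³.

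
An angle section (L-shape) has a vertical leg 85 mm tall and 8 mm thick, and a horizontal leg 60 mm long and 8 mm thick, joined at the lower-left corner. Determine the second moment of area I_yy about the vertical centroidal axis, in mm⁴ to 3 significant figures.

Decompose the section into non-overlapping parts with the origin at the bottom-left of its bounding rectangle.
Vertical leg: 8 × 85, A = 680 mm², x = 4 mm, Ī = 3626.7 mm⁴.
Horizontal leg (remainder): 52 × 8, A = 416 mm², x = 34 mm, Ī = 93 739 mm⁴.
Centroid: x̄ = ΣA·x / ΣA = 15.387 mm.
Transfer each piece to the vertical centroidal axis using Ī + A·d² with d = x − 15.387:
  vertical leg: d = -11.387 mm → contributes +91 796 mm⁴
  horizontal leg (remainder): d = 18.613 mm → contributes +237 861 mm⁴
Total I = 329 657 mm⁴.

I_yy ≈ 3.30 × 10⁵ mm⁴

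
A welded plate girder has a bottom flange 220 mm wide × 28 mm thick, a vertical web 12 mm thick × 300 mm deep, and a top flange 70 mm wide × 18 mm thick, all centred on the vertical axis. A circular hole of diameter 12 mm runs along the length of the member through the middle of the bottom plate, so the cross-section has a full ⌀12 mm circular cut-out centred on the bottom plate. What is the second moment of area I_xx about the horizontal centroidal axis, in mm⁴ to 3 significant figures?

Treat the section as a set of non-overlapping primitives; coordinates are from the bounding-box lower-left.
Bottom plate: 220 × 28, A = 6 160 mm², y = 14 mm, Ī = 402 453 mm⁴.
Web plate: 12 × 300, A = 3 600 mm², y = 178 mm, Ī = 27 000 000 mm⁴.
Top plate: 70 × 18, A = 1 260 mm², y = 337 mm, Ī = 34 020 mm⁴.
Hole (subtracted): ⌀12, A = 113.1 mm², y = 14 mm, Ī = 1017.9 mm⁴.
Centroid: ȳ = ΣA·y / ΣA = 105.44 mm.
Transfer each piece to the horizontal centroidal axis using Ī + A·d² with d = y − 105.44:
  bottom plate: d = -91.445 mm → contributes +51 913 355 mm⁴
  web plate: d = 72.555 mm → contributes +45 951 303 mm⁴
  top plate: d = 231.56 mm → contributes +67 592 436 mm⁴
  hole: d = -91.445 mm → contributes −946 756 mm⁴
Total I = 164 510 338 mm⁴.

I_xx ≈ 1.65 × 10⁸ mm⁴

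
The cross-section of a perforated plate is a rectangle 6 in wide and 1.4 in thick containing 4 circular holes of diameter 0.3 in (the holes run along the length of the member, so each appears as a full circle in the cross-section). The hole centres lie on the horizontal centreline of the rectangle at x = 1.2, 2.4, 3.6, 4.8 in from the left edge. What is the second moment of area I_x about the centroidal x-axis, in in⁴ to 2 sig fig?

I_x ≈ 1.4 in⁴

Split into non-overlapping primitives; take the origin at the lower-left of the bounding box.
Plate: 6 × 1.4, A = 8.4 in², y = 0.7 in, Ī = 1.372 in⁴.
Hole 1 (subtracted): ⌀0.3, A = 0.07069 in², y = 0.7 in, Ī = 0.0003976 in⁴.
Hole 2 (subtracted): ⌀0.3, A = 0.07069 in², y = 0.7 in, Ī = 0.0003976 in⁴.
Hole 3 (subtracted): ⌀0.3, A = 0.07069 in², y = 0.7 in, Ī = 0.0003976 in⁴.
Hole 4 (subtracted): ⌀0.3, A = 0.07069 in², y = 0.7 in, Ī = 0.0003976 in⁴.
By symmetry the centroid is at mid-height, ȳ = 0.7 in.
All pieces are centred on the centroidal x-axis, so I = ΣĪ (holes subtracted) = 1.37 in⁴.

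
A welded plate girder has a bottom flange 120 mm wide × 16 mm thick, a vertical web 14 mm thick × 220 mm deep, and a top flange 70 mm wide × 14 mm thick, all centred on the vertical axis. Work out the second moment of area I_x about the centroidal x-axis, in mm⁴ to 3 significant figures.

Break the section into simple shapes (no overlaps), measuring from the bottom-left corner of the bounding box.
Bottom plate: 120 × 16, A = 1 920 mm², y = 8 mm, Ī = 40 960 mm⁴.
Web plate: 14 × 220, A = 3 080 mm², y = 126 mm, Ī = 12 422 667 mm⁴.
Top plate: 70 × 14, A = 980 mm², y = 243 mm, Ī = 16 007 mm⁴.
Centroid: ȳ = ΣA·y / ΣA = 107.29 mm.
Transfer each piece to the centroidal x-axis using Ī + A·d² with d = y − 107.29:
  bottom plate: d = -99.288 mm → contributes +18 968 383 mm⁴
  web plate: d = 18.712 mm → contributes +13 501 138 mm⁴
  top plate: d = 135.71 mm → contributes +18 065 498 mm⁴
Total I = 50 535 019 mm⁴.

I_x ≈ 5.05 × 10⁷ mm⁴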